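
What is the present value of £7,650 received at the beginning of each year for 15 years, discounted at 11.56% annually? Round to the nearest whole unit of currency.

PV = 7650 × [1 − (1+0.1156)^(−15)] / 0.1156 × (1+i) = 7650 × 7.780168 = 59,518.2864
(annuity-due: payments at period start, so ×(1+i).)

£59,518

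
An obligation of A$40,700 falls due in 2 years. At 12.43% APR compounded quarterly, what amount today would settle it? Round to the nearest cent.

A$31,861.95

Periodic rate i = 0.1243/4 = 0.031075; n = 2 × 4 = 8 periods.
PV = FV·(1+i)^(−n) = 40,700 × 0.782849 = 31,861.9502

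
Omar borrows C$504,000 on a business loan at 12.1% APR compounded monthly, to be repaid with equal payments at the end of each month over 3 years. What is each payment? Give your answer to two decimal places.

i = 0.121/12 = 0.0100833 per month; n = 3·12 = 36.
PMT = 504000 / ( [1 − (1+0.0100833)^(−36)] / 0.0100833 ) = 504000 / 30.064255 = 16,764.0944

C$16,764.09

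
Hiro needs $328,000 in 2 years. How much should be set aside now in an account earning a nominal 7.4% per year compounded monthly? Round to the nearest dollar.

$283,006

With 12 periods per year: i = 0.00616667, n = 24.
PV = 328,000 / (1 + 0.00616667)^24 = 328,000 / 1.158986 = 283,005.9931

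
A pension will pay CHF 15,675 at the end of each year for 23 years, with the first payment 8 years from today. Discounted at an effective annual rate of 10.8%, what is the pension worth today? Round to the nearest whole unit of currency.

Value one period before first payment (t=7): 15675 × [1 − (1+0.108)^(−23)] / 0.108 = 15675 × 8.383950 = 131,418.4089
Discount back 7 years: 131,418.4089 × (1+0.108)^(−7) = 131,418.4089 × 0.487777 = 64,102.9302

CHF 64,103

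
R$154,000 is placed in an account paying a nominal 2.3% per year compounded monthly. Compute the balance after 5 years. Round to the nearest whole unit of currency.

R$172,749

Periodic rate i = 0.023/12 = 0.00191667; n = 5 × 12 = 60 periods.
FV = 154,000 × (1 + 0.00191667)^60 = 172,749.4942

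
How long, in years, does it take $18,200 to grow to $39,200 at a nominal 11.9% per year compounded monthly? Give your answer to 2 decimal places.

6.48 years

Periodic rate i = 0.119/12 = 0.00991667.
n = ln(39200/18200) / ln(1+0.00991667) = ln(2.15385) / 0.009868 = 77.7533 months
= 77.7533/12 years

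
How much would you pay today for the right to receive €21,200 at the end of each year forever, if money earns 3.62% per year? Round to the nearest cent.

€585,635.36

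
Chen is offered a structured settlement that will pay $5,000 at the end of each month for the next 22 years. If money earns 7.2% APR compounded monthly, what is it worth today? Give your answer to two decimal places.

With 12 periods per year: i = 0.006, n = 264.
Annuity factor a(264|0.006) = 132.312308; PV = 5000 × 132.312308 = 661,561.5423

$661,561.54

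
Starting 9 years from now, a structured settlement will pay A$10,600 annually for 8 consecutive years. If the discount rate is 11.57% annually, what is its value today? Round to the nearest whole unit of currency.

A$22,265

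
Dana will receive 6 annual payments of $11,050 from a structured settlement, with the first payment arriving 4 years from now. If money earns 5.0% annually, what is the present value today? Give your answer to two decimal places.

PV at t=3 (ordinary 6-year annuity): 11050 × a(6|0.05) = 11050 × 5.075692 = 56,086.3973
Discount back 3 years: 56,086.3973 × (1+0.05)^(−3) = 56,086.3973 × 0.863838 = 48,449.5388

$48,449.54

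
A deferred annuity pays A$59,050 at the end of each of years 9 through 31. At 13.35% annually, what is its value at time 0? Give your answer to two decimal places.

A$153,225.66

PV at t=8 (ordinary 23-year annuity): 59050 × a(23|0.1335) = 59050 × 7.071048 = 417,545.3910
Discount back 8 years: 417,545.3910 × (1+0.1335)^(−8) = 417,545.3910 × 0.366968 = 153,225.6592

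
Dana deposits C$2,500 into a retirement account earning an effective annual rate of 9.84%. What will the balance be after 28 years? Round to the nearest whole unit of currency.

2,500 × (1+0.0984)^28 = 2,500 × 13.845055 = 34,612.6369

C$34,613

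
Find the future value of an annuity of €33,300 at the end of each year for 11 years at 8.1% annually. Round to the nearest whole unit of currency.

€557,260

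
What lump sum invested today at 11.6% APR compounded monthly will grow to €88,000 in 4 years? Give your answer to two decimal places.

€55,454.63

i = 0.116/12 = 0.00966667 per month; n = 4·12 = 48.
PV = 88,000 / (1 + 0.00966667)^48 = 88,000 / 1.586883 = 55,454.6258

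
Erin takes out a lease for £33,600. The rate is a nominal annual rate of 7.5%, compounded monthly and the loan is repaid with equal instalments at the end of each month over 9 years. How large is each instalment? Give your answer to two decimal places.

Periodic rate i = 0.075/12 = 0.00625; n = 9 × 12 = 108 periods.
Annuity-PV factor = 78.363665; PMT = 33600 / 78.363665 = 428.7701

£428.77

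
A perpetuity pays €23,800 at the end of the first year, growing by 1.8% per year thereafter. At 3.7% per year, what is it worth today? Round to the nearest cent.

PV = D₁/(r − g) = 23800/(0.037 − 0.018) = 1,252,631.5789

€1,252,631.58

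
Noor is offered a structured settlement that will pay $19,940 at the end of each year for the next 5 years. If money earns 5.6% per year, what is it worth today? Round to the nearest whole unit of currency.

Annuity factor a(5|0.056) = 4.258600; PV = 19940 × 4.258600 = 84,916.4792

$84,916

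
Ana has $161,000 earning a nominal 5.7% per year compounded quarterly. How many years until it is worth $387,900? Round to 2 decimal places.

Periodic rate i = 0.057/4 = 0.01425.
(1+i)^n = 387900/161000 = 2.40932, so n = ln 2.40932 / ln 1.01425 = 62.1469 quarters
= 62.1469/4 years

15.54 years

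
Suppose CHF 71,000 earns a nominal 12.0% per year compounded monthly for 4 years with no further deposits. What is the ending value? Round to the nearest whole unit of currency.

i = 0.12/12 = 0.01 per month; n = 4·12 = 48.
FV = 71,000 × (1 + 0.01)^48 = 114,468.0515

CHF 114,468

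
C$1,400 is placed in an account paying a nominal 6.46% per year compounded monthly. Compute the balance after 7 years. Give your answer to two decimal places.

Periodic rate i = 0.0646/12 = 0.00538333; n = 7 × 12 = 84 periods.
FV = 1,400 × (1 + 0.00538333)^84 = 2,197.8056

C$2,197.81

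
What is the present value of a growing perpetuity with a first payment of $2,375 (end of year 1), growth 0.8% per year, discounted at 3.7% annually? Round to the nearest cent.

PV = D₁/(r − g) = 2375/(0.037 − 0.008) = 81,896.5517

$81,896.55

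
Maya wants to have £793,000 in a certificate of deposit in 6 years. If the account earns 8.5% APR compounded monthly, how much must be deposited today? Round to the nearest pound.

£477,050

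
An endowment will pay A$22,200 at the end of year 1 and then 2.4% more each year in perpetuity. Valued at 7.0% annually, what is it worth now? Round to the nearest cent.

PV = D₁/(r − g) = 22200/(0.07 − 0.024) = 482,608.6957

A$482,608.70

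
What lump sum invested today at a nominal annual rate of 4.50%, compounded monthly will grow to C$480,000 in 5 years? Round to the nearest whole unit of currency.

With 12 periods per year: i = 0.00375, n = 60.
PV = FV·(1+i)^(−n) = 480,000 × 0.798852 = 383,449.1154

C$383,449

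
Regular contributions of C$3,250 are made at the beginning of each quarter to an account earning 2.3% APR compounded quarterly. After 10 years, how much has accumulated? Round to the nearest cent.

i = 0.023/4 = 0.00575 per quarter; n = 10·4 = 40.
FV = PMT · [(1+i)^n − 1] / i × (1+i) = 3250 · 45.087547 = 146,534.5275
(Beginning-of-period payments → annuity-due factor ×(1+i).)

C$146,534.53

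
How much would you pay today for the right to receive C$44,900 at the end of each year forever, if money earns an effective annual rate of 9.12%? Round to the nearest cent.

PV = C/r = 44900/0.0912 = 492,324.5614

C$492,324.56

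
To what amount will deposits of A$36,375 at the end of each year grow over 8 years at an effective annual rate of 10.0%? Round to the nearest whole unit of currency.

FV = 36375 × [(1+0.1)^8 − 1] / 0.1 = 36375 × 11.435888 = 415,980.4296

A$415,980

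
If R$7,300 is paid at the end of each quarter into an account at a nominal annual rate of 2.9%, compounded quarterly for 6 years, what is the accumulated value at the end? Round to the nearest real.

R$190,614

i = 0.029/4 = 0.00725 per quarter; n = 6·4 = 24.
FV = PMT · [(1+i)^n − 1] / i = 7300 · 26.111556 = 190,614.3589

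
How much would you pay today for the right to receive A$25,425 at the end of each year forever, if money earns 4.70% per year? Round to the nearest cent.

A$540,957.45

PV = C/r = 25425/0.047 = 540,957.4468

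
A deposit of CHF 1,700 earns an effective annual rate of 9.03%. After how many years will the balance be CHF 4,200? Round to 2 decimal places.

10.46 years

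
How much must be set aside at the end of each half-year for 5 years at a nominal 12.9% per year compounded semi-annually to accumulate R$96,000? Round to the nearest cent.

With 2 periods per year: i = 0.0645, n = 10.
PMT = 96000 / ( [(1+0.0645)^10 − 1] / 0.0645 ) = 96000 / 13.462685 = 7,130.8210

R$7,130.82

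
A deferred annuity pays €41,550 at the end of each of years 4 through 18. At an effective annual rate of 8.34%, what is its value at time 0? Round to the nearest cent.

€273,960.12

PV at t=3 (ordinary 15-year annuity): 41550 × a(15|0.0834) = 41550 × 8.384609 = 348,380.5019
Discount back 3 years: 348,380.5019 × (1+0.0834)^(−3) = 348,380.5019 × 0.786382 = 273,960.1194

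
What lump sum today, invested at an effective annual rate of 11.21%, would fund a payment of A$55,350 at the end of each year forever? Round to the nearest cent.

A$493,755.58

PV = PMT / i = 55350 / 0.1121 = 493,755.5754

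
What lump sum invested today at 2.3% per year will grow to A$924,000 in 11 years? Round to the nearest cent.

A$719,515.25

PV = FV·(1+i)^(−n) = 924,000 × 0.778696 = 719,515.2454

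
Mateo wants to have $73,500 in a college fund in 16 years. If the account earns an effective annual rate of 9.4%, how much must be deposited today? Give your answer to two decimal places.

PV = FV·(1+i)^(−n) = 73,500 × 0.237532 = 17,458.6310

$17,458.63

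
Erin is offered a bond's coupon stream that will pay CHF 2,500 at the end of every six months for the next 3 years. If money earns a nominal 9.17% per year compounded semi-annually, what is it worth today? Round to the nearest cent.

CHF 12,859.39

i = 0.0917/2 = 0.04585 per half-year; n = 3·2 = 6.
PV = 2500 × [1 − (1+0.04585)^(−6)] / 0.04585 = 2500 × 5.143757 = 12,859.3915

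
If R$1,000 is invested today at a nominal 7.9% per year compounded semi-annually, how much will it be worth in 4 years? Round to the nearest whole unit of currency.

Periodic rate i = 0.079/2 = 0.0395; n = 4 × 2 = 8 periods.
FV = 1,000 × (1 + 0.0395)^8 = 1,363.3142

R$1,363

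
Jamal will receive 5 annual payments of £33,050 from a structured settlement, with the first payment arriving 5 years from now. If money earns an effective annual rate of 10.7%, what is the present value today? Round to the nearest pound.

£81,957

Value one period before first payment (t=4): 33050 × [1 − (1+0.107)^(−5)] / 0.107 = 33050 × 3.723959 = 123,076.8481
PV₀ = 123,076.8481 / (1+0.107)^4 = 123,076.8481 / 1.501725 = 81,956.9678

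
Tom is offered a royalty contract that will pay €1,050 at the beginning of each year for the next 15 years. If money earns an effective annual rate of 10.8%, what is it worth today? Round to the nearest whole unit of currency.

€8,459

PV = PMT · [1 − (1+i)^(−n)] / i × (1+i) = 1050 · 8.056233 = 8,459.0450
(Beginning-of-period payments → annuity-due factor ×(1+i).)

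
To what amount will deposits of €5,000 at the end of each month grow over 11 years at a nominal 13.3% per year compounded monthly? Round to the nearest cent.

Periodic rate i = 0.133/12 = 0.0110833; n = 11 × 12 = 132 periods.
FV = PMT · [(1+i)^n − 1] / i = 5000 · 296.325800 = 1,481,628.9991

€1,481,629.00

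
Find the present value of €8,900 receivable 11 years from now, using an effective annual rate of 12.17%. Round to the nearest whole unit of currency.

PV = 8,900 / (1 + 0.1217)^11 = 8,900 / 3.537072 = 2,516.2054

€2,516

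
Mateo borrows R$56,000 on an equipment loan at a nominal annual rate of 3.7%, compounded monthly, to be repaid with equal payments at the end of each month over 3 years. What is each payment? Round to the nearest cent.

R$1,645.88

Periodic rate i = 0.037/12 = 0.00308333; n = 3 × 12 = 36 periods.
Annuity-PV factor = 34.024348; PMT = 56000 / 34.024348 = 1,645.8802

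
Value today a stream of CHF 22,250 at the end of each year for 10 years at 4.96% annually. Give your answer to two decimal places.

CHF 172,142.83

PV = 22250 × [1 − (1+0.0496)^(−10)] / 0.0496 = 22250 × 7.736756 = 172,142.8318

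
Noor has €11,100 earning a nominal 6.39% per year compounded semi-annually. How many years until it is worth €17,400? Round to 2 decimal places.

7.15 years

Periodic rate i = 0.0639/2 = 0.03195.
(1+i)^n = 17400/11100 = 1.56757, so n = ln 1.56757 / ln 1.03195 = 14.2932 half-years
= 14.2932/2 years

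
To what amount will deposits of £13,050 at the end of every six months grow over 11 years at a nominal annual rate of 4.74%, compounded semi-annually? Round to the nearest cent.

£371,220.01

With 2 periods per year: i = 0.0237, n = 22.
Accumulation factor s(22|0.0237) = 28.445978; FV = 13050 × 28.445978 = 371,220.0135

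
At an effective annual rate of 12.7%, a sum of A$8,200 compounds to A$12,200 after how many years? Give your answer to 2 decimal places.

3.32 years

(1+i)^n = 12200/8200 = 1.48780, so n = ln 1.48780 / ln 1.127 = 3.3231 years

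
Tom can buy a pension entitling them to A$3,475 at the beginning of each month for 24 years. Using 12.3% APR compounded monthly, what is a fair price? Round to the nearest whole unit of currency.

With 12 periods per year: i = 0.01025, n = 288.
PV = PMT · [1 − (1+i)^(−n)] / i × (1+i) = 3475 · 93.334685 = 324,338.0298
(Beginning-of-period payments → annuity-due factor ×(1+i).)

A$324,338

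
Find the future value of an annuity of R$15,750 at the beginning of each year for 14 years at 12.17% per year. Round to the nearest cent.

FV = 15750 × [(1+0.1217)^14 − 1] / 0.1217 × (1+i) = 15750 × 36.793919 = 579,504.2283
(Beginning-of-period payments → annuity-due factor ×(1+i).)

R$579,504.23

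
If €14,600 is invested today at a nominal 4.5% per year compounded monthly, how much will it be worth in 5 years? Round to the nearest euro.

€18,276

Periodic rate i = 0.045/12 = 0.00375; n = 5 × 12 = 60 periods.
FV = 14,600 × (1 + 0.00375)^60 = 18,276.2190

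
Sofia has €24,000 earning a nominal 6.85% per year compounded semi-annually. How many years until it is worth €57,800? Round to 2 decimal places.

Periodic rate i = 0.0685/2 = 0.03425.
(1+i)^n = 57800/24000 = 2.40833, so n = ln 2.40833 / ln 1.03425 = 26.0993 half-years
= 26.0993/2 years

13.05 years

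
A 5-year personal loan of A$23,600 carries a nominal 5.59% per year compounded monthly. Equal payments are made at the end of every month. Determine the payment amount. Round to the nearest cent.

A$451.77

With 12 periods per year: i = 0.00465833, n = 60.
Annuity-PV factor = 52.239150; PMT = 23600 / 52.239150 = 451.7685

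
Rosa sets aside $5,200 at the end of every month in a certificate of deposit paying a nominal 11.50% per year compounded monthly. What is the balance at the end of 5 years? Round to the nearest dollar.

$419,041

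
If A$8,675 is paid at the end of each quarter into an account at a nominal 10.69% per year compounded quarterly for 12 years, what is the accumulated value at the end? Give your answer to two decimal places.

A$826,596.40

Periodic rate i = 0.1069/4 = 0.026725; n = 12 × 4 = 48 periods.
FV = PMT · [(1+i)^n − 1] / i = 8675 · 95.284888 = 826,596.4014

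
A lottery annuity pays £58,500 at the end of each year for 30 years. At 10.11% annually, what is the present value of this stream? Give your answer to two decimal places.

PV = 58500 × [1 − (1+0.1011)^(−30)] / 0.1011 = 58500 × 9.341091 = 546,453.8447

£546,453.84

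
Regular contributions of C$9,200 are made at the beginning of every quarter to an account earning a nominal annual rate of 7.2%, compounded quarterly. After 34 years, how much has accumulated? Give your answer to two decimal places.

C$5,367,595.44

With 4 periods per year: i = 0.018, n = 136.
FV = 9200 × [(1+0.018)^136 − 1] / 0.018 × (1+i) = 9200 × 583.434287 = 5,367,595.4371
(annuity-due: payments at period start, so ×(1+i).)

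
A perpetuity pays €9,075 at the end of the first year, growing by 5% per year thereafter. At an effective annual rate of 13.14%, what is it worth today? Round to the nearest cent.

PV = D₁/(r − g) = 9075/(0.1314 − 0.05) = 111,486.4865

€111,486.49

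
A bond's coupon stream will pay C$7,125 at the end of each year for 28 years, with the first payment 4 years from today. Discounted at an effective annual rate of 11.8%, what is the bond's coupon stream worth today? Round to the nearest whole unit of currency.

C$41,307

Value one period before first payment (t=3): 7125 × [1 − (1+0.118)^(−28)] / 0.118 = 7125 × 8.101543 = 57,723.4943
PV₀ = 57,723.4943 / (1+0.118)^3 = 57,723.4943 / 1.397415 = 41,307.3375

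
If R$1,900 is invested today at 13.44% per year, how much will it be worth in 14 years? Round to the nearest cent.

FV = 1,900 × (1 + 0.1344)^14 = 11,104.0306

R$11,104.03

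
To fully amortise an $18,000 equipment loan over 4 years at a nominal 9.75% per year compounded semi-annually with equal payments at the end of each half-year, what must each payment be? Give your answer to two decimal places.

$2,770.94

With 2 periods per year: i = 0.04875, n = 8.
Annuity-PV factor = 6.495998; PMT = 18000 / 6.495998 = 2,770.9370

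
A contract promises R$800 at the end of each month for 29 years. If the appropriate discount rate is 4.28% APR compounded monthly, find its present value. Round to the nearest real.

Periodic rate i = 0.0428/12 = 0.00356667; n = 29 × 12 = 348 periods.
PV = PMT · [1 − (1+i)^(−n)] / i = 800 · 199.156225 = 159,324.9804

R$159,325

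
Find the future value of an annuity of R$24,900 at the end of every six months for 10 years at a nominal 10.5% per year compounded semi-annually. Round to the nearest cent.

With 2 periods per year: i = 0.0525, n = 20.
FV = 24900 × [(1+0.0525)^20 − 1] / 0.0525 = 24900 × 33.953225 = 845,435.3052

R$845,435.31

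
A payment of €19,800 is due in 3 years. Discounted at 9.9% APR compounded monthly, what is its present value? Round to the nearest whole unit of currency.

i = 0.099/12 = 0.00825 per month; n = 3·12 = 36.
Discount factor = (1+0.00825)^(−36) = 0.743950; PV = 19,800 × 0.743950 = 14,730.2082

€14,730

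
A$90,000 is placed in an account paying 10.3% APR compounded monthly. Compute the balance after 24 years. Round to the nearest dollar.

A$1,054,963

i = 0.103/12 = 0.00858333 per month; n = 24·12 = 288.
90,000 × (1+0.00858333)^288 = 90,000 × 11.721811 = 1,054,963.0159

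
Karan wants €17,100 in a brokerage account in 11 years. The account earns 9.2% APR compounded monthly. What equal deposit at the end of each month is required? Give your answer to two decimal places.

€75.32

i = 0.092/12 = 0.00766667 per month; n = 11·12 = 132.
PMT = 17100 / ( [(1+0.00766667)^132 − 1] / 0.00766667 ) = 17100 / 227.021738 = 75.3232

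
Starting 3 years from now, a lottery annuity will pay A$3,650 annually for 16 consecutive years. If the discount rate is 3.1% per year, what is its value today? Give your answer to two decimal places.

A$42,804.46

Value one period before first payment (t=2): 3650 × [1 − (1+0.031)^(−16)] / 0.031 = 3650 × 12.465610 = 45,499.4755
Discount back 2 years: 45,499.4755 × (1+0.031)^(−2) = 45,499.4755 × 0.940768 = 42,804.4637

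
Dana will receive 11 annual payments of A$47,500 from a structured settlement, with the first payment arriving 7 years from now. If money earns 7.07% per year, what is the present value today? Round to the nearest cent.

A$235,590.86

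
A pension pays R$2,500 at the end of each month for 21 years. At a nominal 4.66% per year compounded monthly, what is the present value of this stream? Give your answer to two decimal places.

i = 0.0466/12 = 0.00388333 per month; n = 21·12 = 252.
PV = 2500 × [1 − (1+0.00388333)^(−252)] / 0.00388333 = 2500 × 160.545098 = 401,362.7461

R$401,362.75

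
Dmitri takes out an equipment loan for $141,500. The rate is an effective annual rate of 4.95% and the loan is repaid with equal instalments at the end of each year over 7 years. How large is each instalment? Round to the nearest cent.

$24,409.71

Annuity-PV factor = 5.796873; PMT = 141500 / 5.796873 = 24,409.7119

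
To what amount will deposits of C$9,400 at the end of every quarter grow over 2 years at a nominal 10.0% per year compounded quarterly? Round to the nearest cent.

C$82,119.49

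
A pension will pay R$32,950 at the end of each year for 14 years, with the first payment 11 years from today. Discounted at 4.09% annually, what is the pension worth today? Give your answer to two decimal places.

Value one period before first payment (t=10): 32950 × [1 − (1+0.0409)^(−14)] / 0.0409 = 32950 × 10.500637 = 345,995.9864
Discount back 10 years: 345,995.9864 × (1+0.0409)^(−10) = 345,995.9864 × 0.669746 = 231,729.3138

R$231,729.31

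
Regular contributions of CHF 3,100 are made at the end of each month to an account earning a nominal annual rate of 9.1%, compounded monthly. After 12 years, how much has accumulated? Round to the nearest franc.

Periodic rate i = 0.091/12 = 0.00758333; n = 12 × 12 = 144 periods.
FV = PMT · [(1+i)^n − 1] / i = 3100 · 259.513348 = 804,491.3791

CHF 804,491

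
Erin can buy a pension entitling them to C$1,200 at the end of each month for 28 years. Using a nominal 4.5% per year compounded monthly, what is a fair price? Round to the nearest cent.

Periodic rate i = 0.045/12 = 0.00375; n = 28 × 12 = 336 periods.
PV = 1200 × [1 − (1+0.00375)^(−336)] / 0.00375 = 1200 × 190.847126 = 229,016.5514

C$229,016.55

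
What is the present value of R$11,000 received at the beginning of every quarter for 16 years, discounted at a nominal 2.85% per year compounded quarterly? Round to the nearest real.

Periodic rate i = 0.0285/4 = 0.007125; n = 16 × 4 = 64 periods.
PV = PMT · [1 − (1+i)^(−n)] / i × (1+i) = 11000 · 51.615767 = 567,773.4329
(Beginning-of-period payments → annuity-due factor ×(1+i).)

R$567,773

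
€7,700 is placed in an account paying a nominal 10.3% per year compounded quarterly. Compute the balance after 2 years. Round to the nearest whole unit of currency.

i = 0.103/4 = 0.02575 per quarter; n = 2·4 = 8.
7,700 × (1+0.02575)^8 = 7,700 × 1.225553 = 9,436.7604

€9,437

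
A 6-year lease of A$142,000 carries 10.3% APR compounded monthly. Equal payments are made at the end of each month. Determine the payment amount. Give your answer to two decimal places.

A$2,652.20

Periodic rate i = 0.103/12 = 0.00858333; n = 6 × 12 = 72 periods.
PMT = 142000 / ( [1 − (1+0.00858333)^(−72)] / 0.00858333 ) = 142000 / 53.540415 = 2,652.2021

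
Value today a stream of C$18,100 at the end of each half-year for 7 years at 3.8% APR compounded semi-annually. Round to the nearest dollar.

C$220,673

Periodic rate i = 0.038/2 = 0.019; n = 7 × 2 = 14 periods.
PV = 18100 × [1 − (1+0.019)^(−14)] / 0.019 = 18100 × 12.191888 = 220,673.1812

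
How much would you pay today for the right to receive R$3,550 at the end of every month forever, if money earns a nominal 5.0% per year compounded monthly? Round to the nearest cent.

R$852,000.00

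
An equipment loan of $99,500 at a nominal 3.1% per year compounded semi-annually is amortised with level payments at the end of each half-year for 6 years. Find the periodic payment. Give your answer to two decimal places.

$9,150.60

Periodic rate i = 0.031/2 = 0.0155; n = 6 × 2 = 12 periods.
PMT = 99500 / ( [1 − (1+0.0155)^(−12)] / 0.0155 ) = 99500 / 10.873609 = 9,150.5954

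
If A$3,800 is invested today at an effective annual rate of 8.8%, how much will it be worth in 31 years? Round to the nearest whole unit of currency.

A$51,913

3,800 × (1+0.088)^31 = 3,800 × 13.661417 = 51,913.3856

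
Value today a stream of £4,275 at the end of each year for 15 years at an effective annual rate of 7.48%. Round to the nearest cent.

PV = PMT · [1 − (1+i)^(−n)] / i = 4275 · 8.838094 = 37,782.8509

£37,782.85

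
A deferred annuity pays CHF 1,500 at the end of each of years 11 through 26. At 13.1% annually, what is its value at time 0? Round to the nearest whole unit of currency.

CHF 2,877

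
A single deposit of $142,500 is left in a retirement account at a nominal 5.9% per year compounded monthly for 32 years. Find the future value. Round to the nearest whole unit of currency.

$937,030

Periodic rate i = 0.059/12 = 0.00491667; n = 32 × 12 = 384 periods.
142,500 × (1+0.00491667)^384 = 142,500 × 6.575653 = 937,030.4919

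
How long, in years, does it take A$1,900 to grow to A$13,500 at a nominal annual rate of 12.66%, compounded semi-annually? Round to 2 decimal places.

15.97 years

Periodic rate i = 0.1266/2 = 0.0633.
n = ln(13500/1900) / ln(1+0.0633) = ln(7.10526) / 0.061377 = 31.9473 half-years
= 31.9473/2 years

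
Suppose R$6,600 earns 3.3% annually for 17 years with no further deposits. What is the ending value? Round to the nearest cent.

R$11,461.71

FV = PV·(1+i)^n = 6,600 × 1.736623 = 11,461.7096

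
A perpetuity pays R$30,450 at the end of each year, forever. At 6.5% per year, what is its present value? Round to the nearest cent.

PV = PMT / i = 30450 / 0.065 = 468,461.5385

R$468,461.54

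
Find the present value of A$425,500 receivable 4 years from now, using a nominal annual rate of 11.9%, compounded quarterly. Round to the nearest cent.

A$266,189.40

With 4 periods per year: i = 0.02975, n = 16.
PV = 425,500 / (1 + 0.02975)^16 = 425,500 / 1.598486 = 266,189.3982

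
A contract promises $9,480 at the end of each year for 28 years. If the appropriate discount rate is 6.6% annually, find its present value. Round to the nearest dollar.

PV = PMT · [1 − (1+i)^(−n)] / i = 9480 · 12.620736 = 119,644.5726

$119,645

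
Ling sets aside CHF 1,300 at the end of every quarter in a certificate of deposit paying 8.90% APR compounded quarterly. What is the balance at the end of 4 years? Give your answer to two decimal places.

CHF 24,658.92

With 4 periods per year: i = 0.02225, n = 16.
Accumulation factor s(16|0.02225) = 18.968398; FV = 1300 × 18.968398 = 24,658.9176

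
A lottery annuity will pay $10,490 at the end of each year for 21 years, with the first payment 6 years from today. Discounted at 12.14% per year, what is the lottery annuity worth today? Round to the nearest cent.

$44,332.03

Value one period before first payment (t=5): 10490 × [1 − (1+0.1214)^(−21)] / 0.1214 = 10490 × 7.494539 = 78,617.7101
PV₀ = 78,617.7101 / (1+0.1214)^5 = 78,617.7101 / 1.773384 = 44,332.0313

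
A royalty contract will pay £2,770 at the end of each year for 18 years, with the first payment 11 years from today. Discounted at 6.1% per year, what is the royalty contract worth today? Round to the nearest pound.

£16,467

PV at t=10 (ordinary 18-year annuity): 2770 × a(18|0.061) = 2770 × 10.746762 = 29,768.5297
PV₀ = 29,768.5297 / (1+0.061)^10 = 29,768.5297 / 1.807814 = 16,466.5852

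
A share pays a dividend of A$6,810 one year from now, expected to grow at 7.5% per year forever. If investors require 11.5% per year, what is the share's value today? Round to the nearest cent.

A$170,250.00

PV = D₁/(r − g) = 6810/(0.115 − 0.075) = 170,250.0000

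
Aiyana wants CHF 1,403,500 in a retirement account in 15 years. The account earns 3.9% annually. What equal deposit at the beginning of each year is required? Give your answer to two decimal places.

FV-annuity factor × (1+i) = 20.650590; PMT = 1.4035e+06 / 20.650590 = 67,964.1589

CHF 67,964.16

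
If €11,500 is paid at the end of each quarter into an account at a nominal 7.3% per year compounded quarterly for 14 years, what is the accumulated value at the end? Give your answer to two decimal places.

i = 0.073/4 = 0.01825 per quarter; n = 14·4 = 56.
Accumulation factor s(56|0.01825) = 96.069119; FV = 11500 × 96.069119 = 1,104,794.8721

€1,104,794.87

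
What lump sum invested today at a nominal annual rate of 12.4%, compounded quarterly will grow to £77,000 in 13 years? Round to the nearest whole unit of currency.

With 4 periods per year: i = 0.031, n = 52.
PV = FV·(1+i)^(−n) = 77,000 × 0.204432 = 15,741.2831

£15,741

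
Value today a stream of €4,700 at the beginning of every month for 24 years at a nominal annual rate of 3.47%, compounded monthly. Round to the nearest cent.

Periodic rate i = 0.0347/12 = 0.00289167; n = 24 × 12 = 288 periods.
Annuity factor a(288|0.00289167) × (1+i) = 195.831643; PV = 4700 × 195.831643 = 920,408.7208
(annuity-due: payments at period start, so ×(1+i).)

€920,408.72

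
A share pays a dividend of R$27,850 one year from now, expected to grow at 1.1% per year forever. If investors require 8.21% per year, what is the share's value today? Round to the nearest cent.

PV = D₁/(r − g) = 27850/(0.0821 − 0.011) = 391,701.8284

R$391,701.83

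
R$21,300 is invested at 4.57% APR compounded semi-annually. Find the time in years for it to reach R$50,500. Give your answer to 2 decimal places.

19.10 years

Periodic rate i = 0.0457/2 = 0.02285.
(1+i)^n = 50500/21300 = 2.37089, so n = ln 2.37089 / ln 1.02285 = 38.2097 half-years
= 38.2097/2 years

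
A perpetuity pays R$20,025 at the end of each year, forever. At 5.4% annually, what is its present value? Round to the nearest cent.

R$370,833.33

PV = C/r = 20025/0.054 = 370,833.3333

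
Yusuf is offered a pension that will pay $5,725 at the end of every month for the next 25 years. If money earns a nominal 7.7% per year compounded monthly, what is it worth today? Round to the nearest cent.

Periodic rate i = 0.077/12 = 0.00641667; n = 25 × 12 = 300 periods.
Annuity factor a(300|0.00641667) = 132.970033; PV = 5725 × 132.970033 = 761,253.4402

$761,253.44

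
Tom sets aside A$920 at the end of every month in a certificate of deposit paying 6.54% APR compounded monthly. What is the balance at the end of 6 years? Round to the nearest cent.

A$80,850.83

i = 0.0654/12 = 0.00545 per month; n = 6·12 = 72.
Accumulation factor s(72|0.00545) = 87.881332; FV = 920 × 87.881332 = 80,850.8252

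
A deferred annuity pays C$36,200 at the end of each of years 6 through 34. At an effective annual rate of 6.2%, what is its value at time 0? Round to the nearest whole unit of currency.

Value one period before first payment (t=5): 36200 × [1 − (1+0.062)^(−29)] / 0.062 = 36200 × 13.310667 = 481,846.1341
PV₀ = 481,846.1341 / (1+0.062)^5 = 481,846.1341 / 1.350898 = 356,685.7796

C$356,686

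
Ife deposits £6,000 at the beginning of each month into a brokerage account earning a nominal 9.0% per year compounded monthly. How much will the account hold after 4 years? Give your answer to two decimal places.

£347,712.70

With 12 periods per year: i = 0.0075, n = 48.
Accumulation factor s(48|0.0075) × (1+i) = 57.952116; FV = 6000 × 57.952116 = 347,712.6987
Payments are at the start of each period, so multiply by (1+i).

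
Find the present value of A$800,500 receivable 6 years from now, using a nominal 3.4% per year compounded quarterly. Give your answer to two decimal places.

With 4 periods per year: i = 0.0085, n = 24.
PV = FV·(1+i)^(−n) = 800,500 × 0.816166 = 653,340.6422

A$653,340.64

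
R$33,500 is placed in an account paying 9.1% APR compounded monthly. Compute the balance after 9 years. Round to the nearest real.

With 12 periods per year: i = 0.00758333, n = 108.
FV = 33,500 × (1 + 0.00758333)^108 = 75,751.3052

R$75,751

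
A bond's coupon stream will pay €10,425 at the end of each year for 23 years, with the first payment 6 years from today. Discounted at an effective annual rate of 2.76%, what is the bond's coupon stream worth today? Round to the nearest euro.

€153,410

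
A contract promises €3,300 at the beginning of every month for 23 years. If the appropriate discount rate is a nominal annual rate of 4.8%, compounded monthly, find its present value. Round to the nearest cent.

€553,078.14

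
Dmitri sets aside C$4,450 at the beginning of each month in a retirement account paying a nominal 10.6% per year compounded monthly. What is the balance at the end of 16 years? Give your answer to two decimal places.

C$2,242,102.15

i = 0.106/12 = 0.00883333 per month; n = 16·12 = 192.
Accumulation factor s(192|0.00883333) × (1+i) = 503.843180; FV = 4450 × 503.843180 = 2,242,102.1518
(Beginning-of-period payments → annuity-due factor ×(1+i).)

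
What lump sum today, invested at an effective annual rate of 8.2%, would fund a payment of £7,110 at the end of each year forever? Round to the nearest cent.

£86,707.32

PV = C/r = 7110/0.082 = 86,707.3171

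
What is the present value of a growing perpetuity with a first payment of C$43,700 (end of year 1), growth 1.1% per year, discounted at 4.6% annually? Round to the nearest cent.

PV = D₁/(r − g) = 43700/(0.046 − 0.011) = 1,248,571.4286

C$1,248,571.43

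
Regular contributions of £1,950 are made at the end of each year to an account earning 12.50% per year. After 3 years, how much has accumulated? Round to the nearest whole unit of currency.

Accumulation factor s(3|0.125) = 3.390625; FV = 1950 × 3.390625 = 6,611.7188

£6,612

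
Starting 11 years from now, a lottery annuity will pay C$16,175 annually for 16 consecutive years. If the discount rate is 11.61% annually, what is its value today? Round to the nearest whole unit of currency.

C$38,438

PV at t=10 (ordinary 16-year annuity): 16175 × a(16|0.1161) = 16175 × 7.127609 = 115,289.0780
Discount back 10 years: 115,289.0780 × (1+0.1161)^(−10) = 115,289.0780 × 0.333403 = 38,437.6727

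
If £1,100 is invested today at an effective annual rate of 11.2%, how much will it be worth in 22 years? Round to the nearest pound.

£11,368

1,100 × (1+0.112)^22 = 1,100 × 10.334877 = 11,368.3649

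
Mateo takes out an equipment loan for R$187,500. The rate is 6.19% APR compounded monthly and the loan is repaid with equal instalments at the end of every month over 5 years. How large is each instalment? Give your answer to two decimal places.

R$3,641.49

With 12 periods per year: i = 0.00515833, n = 60.
PMT = 187500 / ( [1 − (1+0.00515833)^(−60)] / 0.00515833 ) = 187500 / 51.489932 = 3,641.4886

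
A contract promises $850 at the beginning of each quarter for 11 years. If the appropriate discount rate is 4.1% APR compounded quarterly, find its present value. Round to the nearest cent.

$30,289.11

With 4 periods per year: i = 0.01025, n = 44.
Annuity factor a(44|0.01025) × (1+i) = 35.634241; PV = 850 × 35.634241 = 30,289.1053
(Beginning-of-period payments → annuity-due factor ×(1+i).)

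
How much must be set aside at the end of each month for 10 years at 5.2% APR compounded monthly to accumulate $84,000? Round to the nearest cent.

$535.18

Periodic rate i = 0.052/12 = 0.00433333; n = 10 × 12 = 120 periods.
FV-annuity factor = 156.955173; PMT = 84000 / 156.955173 = 535.1847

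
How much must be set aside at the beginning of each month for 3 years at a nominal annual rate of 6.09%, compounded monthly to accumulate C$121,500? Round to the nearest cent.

Periodic rate i = 0.0609/12 = 0.005075; n = 3 × 12 = 36 periods.
FV-annuity factor × (1+i) = 39.589001; PMT = 121500 / 39.589001 = 3,069.0342

C$3,069.03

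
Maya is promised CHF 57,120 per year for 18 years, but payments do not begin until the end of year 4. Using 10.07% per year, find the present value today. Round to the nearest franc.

Value one period before first payment (t=3): 57120 × [1 − (1+0.1007)^(−18)] / 0.1007 = 57120 × 8.164737 = 466,369.7733
Discount back 3 years: 466,369.7733 × (1+0.1007)^(−3) = 466,369.7733 × 0.749882 = 349,722.4365

CHF 349,722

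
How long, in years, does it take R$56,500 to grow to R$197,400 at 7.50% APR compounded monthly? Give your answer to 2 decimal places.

16.73 years

Periodic rate i = 0.075/12 = 0.00625.
(1+i)^n = 197400/56500 = 3.49381, so n = ln 3.49381 / ln 1.00625 = 200.7835 months
= 200.7835/12 years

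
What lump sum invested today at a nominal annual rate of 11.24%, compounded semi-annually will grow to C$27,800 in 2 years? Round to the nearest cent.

C$22,338.82

Periodic rate i = 0.1124/2 = 0.0562; n = 2 × 2 = 4 periods.
PV = 27,800 / (1 + 0.0562)^4 = 27,800 / 1.244471 = 22,338.8156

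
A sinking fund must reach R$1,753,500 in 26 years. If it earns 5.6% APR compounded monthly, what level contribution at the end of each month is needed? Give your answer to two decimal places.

Periodic rate i = 0.056/12 = 0.00466667; n = 26 × 12 = 312 periods.
FV-annuity factor = 701.629168; PMT = 1.7535e+06 / 701.629168 = 2,499.1834

R$2,499.18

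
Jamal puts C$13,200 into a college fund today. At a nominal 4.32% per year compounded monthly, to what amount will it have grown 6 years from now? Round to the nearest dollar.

With 12 periods per year: i = 0.0036, n = 72.
FV = PV·(1+i)^n = 13,200 × 1.295290 = 17,097.8271

C$17,098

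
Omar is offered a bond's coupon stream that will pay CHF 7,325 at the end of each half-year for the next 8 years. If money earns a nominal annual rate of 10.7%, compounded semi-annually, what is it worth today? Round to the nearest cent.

Periodic rate i = 0.107/2 = 0.0535; n = 8 × 2 = 16 periods.
Annuity factor a(16|0.0535) = 10.572756; PV = 7325 × 10.572756 = 77,445.4402

CHF 77,445.44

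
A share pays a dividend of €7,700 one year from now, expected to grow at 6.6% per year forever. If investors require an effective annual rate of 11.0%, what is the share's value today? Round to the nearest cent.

€175,000.00

PV = PMT / (i − g) = 7700 / (0.11 − 0.066) = 7700 / 0.044000 = 175,000.0000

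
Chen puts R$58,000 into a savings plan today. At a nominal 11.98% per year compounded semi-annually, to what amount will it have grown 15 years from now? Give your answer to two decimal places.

R$332,180.98

Periodic rate i = 0.1198/2 = 0.0599; n = 15 × 2 = 30 periods.
FV = PV·(1+i)^n = 58,000 × 5.727258 = 332,180.9771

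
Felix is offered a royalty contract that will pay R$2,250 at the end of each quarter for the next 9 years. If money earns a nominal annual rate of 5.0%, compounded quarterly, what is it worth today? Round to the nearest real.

With 4 periods per year: i = 0.0125, n = 36.
PV = 2250 × [1 − (1+0.0125)^(−36)] / 0.0125 = 2250 × 28.847267 = 64,906.3516

R$64,906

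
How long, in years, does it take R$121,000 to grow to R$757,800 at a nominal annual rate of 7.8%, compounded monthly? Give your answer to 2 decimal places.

23.60 years

Periodic rate i = 0.078/12 = 0.0065.
(1+i)^n = 757800/121000 = 6.26281, so n = ln 6.26281 / ln 1.0065 = 283.1669 months
= 283.1669/12 years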